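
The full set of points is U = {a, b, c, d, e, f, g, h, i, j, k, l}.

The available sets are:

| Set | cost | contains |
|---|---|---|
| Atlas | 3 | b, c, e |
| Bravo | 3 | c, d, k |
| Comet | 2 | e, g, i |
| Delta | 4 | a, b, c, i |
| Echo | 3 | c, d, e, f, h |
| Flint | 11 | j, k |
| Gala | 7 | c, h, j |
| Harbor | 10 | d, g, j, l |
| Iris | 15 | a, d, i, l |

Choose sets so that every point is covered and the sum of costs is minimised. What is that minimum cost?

Bravo, Delta, Echo, Harbor together cover every point (Bravo ∪ Delta ∪ Echo ∪ Harbor = {a, b, c, d, e, f, g, h, i, j, k, l}); total cost 3 + 4 + 3 + 10 = 20.
The greedy pick Echo, Comet, Delta, Bravo, Harbor costs 22; no covering selection beats 20.

20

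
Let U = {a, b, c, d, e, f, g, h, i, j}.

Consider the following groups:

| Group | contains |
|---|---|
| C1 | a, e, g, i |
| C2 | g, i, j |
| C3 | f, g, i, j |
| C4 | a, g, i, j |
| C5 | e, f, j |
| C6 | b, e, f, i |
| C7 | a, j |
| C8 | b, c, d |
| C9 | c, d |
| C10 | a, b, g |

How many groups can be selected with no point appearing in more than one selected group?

3

C5, C9, C10 are pairwise disjoint (C5={e,f,j}; C9={c,d}; C10={a,b,g}).
Every remaining group overlaps one of these, and no 4 of the listed groups are pairwise disjoint, so 3 is the maximum.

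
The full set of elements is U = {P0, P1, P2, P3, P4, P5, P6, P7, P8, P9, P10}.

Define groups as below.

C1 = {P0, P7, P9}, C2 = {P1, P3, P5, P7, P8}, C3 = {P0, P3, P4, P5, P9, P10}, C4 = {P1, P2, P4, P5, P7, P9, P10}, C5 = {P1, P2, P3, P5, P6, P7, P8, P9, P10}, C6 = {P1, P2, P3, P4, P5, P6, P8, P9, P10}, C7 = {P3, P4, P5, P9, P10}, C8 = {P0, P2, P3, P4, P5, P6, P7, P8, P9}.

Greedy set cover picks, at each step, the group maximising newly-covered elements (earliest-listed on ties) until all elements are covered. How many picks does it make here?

Greedy: pick C5 (covers 9 new) → pick C3 (covers 2 new). Total picks: 2.

2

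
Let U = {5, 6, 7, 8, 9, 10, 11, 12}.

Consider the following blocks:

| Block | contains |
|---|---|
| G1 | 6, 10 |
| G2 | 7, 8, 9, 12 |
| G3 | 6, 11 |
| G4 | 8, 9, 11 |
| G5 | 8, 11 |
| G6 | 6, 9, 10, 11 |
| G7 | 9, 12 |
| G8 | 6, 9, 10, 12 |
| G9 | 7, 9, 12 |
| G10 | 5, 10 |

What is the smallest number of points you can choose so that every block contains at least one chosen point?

3

H = {10, 11, 12} meets every block (each contains at least one member of H), and |H| = 3.
The blocks G2, G3, G10 are pairwise disjoint, so any hitting set needs a separate point for each — at least 3. Hence 3 is optimal.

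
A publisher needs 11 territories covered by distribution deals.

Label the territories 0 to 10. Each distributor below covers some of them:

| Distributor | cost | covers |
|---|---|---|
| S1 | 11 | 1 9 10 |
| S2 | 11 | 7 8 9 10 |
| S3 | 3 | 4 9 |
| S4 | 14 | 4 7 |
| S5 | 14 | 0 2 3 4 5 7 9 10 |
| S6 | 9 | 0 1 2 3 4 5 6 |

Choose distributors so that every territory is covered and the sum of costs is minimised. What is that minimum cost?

S2, S6 together cover every territory (S2 ∪ S6 = {0, 1, 2, 3, 4, 5, 6, 7, 8, 9, 10}); total cost 11 + 9 = 20.
No covering selection has total cost below 20.

20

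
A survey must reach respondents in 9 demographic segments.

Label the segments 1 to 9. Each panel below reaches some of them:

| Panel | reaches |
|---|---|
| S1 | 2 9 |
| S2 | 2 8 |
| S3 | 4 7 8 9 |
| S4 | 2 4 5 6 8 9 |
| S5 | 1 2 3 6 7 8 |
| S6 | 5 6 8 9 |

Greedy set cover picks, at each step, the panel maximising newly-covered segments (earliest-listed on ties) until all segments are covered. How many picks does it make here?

2

Greedy: pick S4 (covers 6 new) → pick S5 (covers 3 new). Total picks: 2.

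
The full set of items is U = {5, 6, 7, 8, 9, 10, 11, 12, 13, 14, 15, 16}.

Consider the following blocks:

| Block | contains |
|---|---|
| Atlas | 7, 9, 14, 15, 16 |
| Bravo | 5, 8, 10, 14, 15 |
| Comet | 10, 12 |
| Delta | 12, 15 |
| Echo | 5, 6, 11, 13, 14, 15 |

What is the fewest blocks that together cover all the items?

Atlas, Bravo, Delta, and Echo cover everything between them: the union {5, 6, 7, 8, 9, 10, 11, 12, 13, 14, 15, 16} is all of U.
Only Bravo contains 8, so Bravo is forced; the remaining 7 items need at least 3 more blocks (each remaining block adds at most 3) — so at least 4 blocks are needed, and 4 is optimal.

4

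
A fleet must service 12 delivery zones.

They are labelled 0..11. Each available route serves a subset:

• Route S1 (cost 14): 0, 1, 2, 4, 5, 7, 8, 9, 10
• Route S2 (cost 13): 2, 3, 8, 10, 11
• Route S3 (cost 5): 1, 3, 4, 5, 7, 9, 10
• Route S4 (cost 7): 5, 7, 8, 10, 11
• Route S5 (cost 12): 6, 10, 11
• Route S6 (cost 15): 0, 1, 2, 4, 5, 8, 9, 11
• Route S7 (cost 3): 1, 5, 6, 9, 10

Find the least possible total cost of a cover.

S3, S6, S7 together cover every zone (S3 ∪ S6 ∪ S7 = {0, 1, 2, 3, 4, 5, 6, 7, 8, 9, 10, 11}); total cost 5 + 15 + 3 = 23.
The greedy pick S7, S3, S4, S1 costs 29; no covering selection beats 23.

23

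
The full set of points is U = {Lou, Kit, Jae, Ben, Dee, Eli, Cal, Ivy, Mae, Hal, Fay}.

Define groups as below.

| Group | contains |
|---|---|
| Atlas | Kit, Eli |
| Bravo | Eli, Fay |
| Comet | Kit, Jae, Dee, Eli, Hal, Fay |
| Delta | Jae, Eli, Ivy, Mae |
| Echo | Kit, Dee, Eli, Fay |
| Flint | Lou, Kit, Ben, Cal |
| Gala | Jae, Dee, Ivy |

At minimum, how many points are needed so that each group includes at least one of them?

Take H = {Lou, Eli, Ivy}. Each listed group contains at least one of these, so H is a hitting set of size 3.
The groups Bravo, Flint, Gala are pairwise disjoint, so any hitting set needs a separate point for each — at least 3. Hence 3 is optimal.

3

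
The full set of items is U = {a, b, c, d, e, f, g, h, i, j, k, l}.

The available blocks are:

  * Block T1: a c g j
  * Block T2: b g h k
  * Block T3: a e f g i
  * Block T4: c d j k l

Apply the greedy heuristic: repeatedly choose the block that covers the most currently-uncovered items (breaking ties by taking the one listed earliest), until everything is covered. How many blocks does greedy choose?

3

Greedy: pick T3 (covers 5 new) → pick T4 (covers 5 new) → pick T2 (covers 2 new). Total picks: 3.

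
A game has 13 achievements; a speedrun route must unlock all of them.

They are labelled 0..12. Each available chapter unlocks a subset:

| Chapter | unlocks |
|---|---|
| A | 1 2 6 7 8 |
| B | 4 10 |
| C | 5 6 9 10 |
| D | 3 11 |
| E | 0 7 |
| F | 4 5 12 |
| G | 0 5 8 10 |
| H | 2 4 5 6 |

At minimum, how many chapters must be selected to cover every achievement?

5

A and C and D and E and F together: A ∪ C ∪ D ∪ E ∪ F = {0, 1, 2, 3, 4, 5, 6, 7, 8, 9, 10, 11, 12} — every achievement is covered.
No 4 of the 8 chapters cover everything (all 70 combinations miss at least one achievement), so 5 is optimal.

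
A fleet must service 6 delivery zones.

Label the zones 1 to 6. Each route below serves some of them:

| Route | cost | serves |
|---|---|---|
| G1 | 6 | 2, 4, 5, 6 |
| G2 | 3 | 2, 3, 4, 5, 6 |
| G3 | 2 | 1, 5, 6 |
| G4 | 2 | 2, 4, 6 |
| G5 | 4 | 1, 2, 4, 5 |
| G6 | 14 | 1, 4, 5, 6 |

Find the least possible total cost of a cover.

5

G2, G3 together cover every zone (G2 ∪ G3 = {1, 2, 3, 4, 5, 6}); total cost 3 + 2 = 5.
No covering selection has total cost below 5.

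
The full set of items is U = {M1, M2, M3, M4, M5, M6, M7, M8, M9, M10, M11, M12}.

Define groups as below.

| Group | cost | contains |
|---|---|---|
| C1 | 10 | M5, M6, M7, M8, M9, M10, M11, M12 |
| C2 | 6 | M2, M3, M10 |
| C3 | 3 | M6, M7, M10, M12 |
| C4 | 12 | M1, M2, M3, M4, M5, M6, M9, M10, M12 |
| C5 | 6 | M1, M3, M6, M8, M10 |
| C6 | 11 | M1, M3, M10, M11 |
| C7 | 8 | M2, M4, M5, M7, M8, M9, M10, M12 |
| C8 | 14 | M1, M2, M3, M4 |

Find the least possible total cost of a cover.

22

C3, C6, C7 together cover every item (C3 ∪ C6 ∪ C7 = {M1, M2, M3, M4, M5, M6, M7, M8, M9, M10, M11, M12}); total cost 3 + 11 + 8 = 22.
The greedy pick C3, C7, C5, C1 costs 27; no covering selection beats 22.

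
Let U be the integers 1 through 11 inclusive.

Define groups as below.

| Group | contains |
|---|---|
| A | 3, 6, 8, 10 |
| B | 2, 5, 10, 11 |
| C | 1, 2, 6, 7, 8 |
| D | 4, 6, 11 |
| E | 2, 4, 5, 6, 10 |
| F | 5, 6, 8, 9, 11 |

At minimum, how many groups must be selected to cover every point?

A, C, D, and F cover everything between them: the union {1, 2, 3, 4, 5, 6, 7, 8, 9, 10, 11} is all of U.
Only A contains 3, so A is forced; the remaining 7 points need at least 3 more groups (each remaining group adds at most 3) — so at least 4 groups are needed, and 4 is optimal.

4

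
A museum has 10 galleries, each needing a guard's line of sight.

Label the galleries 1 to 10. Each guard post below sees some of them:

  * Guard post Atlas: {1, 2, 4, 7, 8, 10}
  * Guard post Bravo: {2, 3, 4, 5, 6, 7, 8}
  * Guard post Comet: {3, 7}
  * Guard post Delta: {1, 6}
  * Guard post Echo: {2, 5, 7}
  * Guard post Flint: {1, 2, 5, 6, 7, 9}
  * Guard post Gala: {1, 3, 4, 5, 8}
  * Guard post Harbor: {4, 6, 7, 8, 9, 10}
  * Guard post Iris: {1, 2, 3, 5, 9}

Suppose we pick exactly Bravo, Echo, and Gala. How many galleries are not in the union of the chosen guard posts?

Union of Bravo, Echo, Gala = {1, 2, 3, 4, 5, 6, 7, 8}.
Not covered: 9, 10 — 2 galleries.

2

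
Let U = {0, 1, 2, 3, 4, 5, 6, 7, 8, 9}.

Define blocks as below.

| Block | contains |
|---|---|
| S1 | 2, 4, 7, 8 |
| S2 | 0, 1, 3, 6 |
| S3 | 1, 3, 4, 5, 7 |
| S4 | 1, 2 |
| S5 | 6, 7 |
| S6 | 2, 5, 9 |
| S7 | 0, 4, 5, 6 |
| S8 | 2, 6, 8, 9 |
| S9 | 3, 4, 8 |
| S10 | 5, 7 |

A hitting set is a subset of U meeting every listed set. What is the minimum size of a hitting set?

4

The 4 items {2, 3, 5, 6} hit every block.
No choice of 3 items meets every block, so 4 is the minimum.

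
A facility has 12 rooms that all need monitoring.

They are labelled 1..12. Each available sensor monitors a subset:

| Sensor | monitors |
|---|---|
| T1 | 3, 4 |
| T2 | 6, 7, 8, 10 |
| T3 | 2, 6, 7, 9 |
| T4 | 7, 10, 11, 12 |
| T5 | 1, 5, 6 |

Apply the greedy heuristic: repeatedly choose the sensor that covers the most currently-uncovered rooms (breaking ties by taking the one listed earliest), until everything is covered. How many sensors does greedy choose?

Greedy: pick T2 (covers 4 new) → pick T1 (covers 2 new) → pick T3 (covers 2 new) → pick T4 (covers 2 new) → pick T5 (covers 2 new). Total picks: 5.

5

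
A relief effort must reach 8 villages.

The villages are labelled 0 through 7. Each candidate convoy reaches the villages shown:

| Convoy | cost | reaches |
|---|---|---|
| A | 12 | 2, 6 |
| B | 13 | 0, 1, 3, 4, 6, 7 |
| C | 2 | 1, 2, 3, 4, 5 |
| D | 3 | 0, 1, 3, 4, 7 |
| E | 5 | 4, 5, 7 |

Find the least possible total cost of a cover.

15

B, C together cover every village (B ∪ C = {0, 1, 2, 3, 4, 5, 6, 7}); total cost 13 + 2 = 15.
The greedy pick C, D, A costs 17; no covering selection beats 15.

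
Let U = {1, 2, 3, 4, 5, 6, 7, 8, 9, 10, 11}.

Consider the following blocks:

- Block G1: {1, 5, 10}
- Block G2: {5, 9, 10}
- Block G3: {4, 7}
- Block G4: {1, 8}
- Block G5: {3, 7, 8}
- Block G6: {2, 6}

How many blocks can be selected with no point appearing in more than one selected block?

G2, G3, G4, G6 are pairwise disjoint (G2={5,9,10}; G3={4,7}; G4={1,8}; G6={2,6}).
Every remaining block overlaps one of these, and no 5 of the listed blocks are pairwise disjoint, so 4 is the maximum.

4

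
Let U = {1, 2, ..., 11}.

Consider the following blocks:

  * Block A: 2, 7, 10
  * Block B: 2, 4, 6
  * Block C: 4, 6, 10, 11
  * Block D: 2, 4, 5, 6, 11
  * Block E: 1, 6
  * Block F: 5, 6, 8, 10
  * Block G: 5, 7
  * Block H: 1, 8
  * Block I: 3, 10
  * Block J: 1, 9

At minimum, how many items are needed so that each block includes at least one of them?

4

T = {1, 4, 7, 10} meets every block (each contains at least one member of T), and |T| = 4.
The blocks B, G, I, J are pairwise disjoint, so any hitting set needs a separate item for each — at least 4. Hence 4 is optimal.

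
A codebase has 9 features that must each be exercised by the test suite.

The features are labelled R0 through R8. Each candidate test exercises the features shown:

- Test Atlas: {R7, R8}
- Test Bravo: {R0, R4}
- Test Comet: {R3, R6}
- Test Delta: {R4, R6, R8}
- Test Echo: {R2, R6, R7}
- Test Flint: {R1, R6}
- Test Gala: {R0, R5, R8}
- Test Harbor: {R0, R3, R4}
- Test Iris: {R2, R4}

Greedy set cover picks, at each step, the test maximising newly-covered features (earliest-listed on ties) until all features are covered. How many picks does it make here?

5

Greedy: pick Delta (covers 3 new) → pick Echo (covers 2 new) → pick Gala (covers 2 new) → pick Comet (covers 1 new) → pick Flint (covers 1 new). Total picks: 5.
(The true minimum cover uses only 4 tests, so greedy is not optimal here.)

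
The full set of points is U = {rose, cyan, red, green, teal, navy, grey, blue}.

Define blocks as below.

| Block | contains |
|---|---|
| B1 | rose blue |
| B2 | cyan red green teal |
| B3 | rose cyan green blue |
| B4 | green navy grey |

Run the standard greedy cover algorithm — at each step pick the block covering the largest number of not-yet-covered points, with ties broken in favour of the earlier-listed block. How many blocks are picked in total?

3

Greedy: pick B2 (covers 4 new) → pick B1 (covers 2 new) → pick B4 (covers 2 new). Total picks: 3.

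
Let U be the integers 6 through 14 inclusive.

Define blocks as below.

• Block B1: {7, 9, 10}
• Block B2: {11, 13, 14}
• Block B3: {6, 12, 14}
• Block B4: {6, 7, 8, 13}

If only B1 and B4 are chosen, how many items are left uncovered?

Union of B1, B4 = {6, 7, 8, 9, 10, 13}.
Not covered: 11, 12, 14 — 3 items.

3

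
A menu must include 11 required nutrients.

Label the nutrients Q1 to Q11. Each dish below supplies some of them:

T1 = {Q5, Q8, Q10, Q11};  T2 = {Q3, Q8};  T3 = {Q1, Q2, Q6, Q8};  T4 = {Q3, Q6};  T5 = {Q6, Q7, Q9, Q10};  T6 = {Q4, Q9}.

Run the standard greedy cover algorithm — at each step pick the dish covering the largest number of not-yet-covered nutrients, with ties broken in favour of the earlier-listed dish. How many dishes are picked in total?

Greedy: pick T1 (covers 4 new) → pick T3 (covers 3 new) → pick T5 (covers 2 new) → pick T2 (covers 1 new) → pick T6 (covers 1 new). Total picks: 5.

5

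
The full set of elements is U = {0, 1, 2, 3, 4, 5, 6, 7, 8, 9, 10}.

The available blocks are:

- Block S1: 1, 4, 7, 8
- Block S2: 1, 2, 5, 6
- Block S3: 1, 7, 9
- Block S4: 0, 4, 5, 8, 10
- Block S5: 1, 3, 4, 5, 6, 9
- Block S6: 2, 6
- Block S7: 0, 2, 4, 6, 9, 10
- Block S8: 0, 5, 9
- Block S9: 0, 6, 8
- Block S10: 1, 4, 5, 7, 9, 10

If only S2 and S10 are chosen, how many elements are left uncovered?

Union of S2, S10 = {1, 2, 4, 5, 6, 7, 9, 10}.
Not covered: 0, 3, 8 — 3 elements.

3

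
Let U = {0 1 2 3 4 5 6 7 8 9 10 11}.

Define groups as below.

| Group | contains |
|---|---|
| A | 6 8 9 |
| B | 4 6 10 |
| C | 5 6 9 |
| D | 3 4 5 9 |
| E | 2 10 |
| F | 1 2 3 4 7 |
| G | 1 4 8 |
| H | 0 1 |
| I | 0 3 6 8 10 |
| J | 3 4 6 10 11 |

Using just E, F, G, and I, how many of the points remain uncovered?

3

Union of E, F, G, I = {0, 1, 2, 3, 4, 6, 7, 8, 10}.
Not covered: 5, 9, 11 — 3 points.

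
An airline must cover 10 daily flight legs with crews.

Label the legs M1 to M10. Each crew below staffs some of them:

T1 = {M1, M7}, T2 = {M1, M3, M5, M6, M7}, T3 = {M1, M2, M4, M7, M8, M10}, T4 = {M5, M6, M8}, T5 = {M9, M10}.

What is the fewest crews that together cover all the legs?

3

Take {T2, T3, T5}. Their union is {M1, M2, M3, M4, M5, M6, M7, M8, M9, M10}, which is all 10 legs.
Only T3 contains M2, so T3 is forced; the remaining 4 legs need at least 2 more crews (each remaining crew adds at most 3) — so at least 3 crews are needed, and 3 is optimal.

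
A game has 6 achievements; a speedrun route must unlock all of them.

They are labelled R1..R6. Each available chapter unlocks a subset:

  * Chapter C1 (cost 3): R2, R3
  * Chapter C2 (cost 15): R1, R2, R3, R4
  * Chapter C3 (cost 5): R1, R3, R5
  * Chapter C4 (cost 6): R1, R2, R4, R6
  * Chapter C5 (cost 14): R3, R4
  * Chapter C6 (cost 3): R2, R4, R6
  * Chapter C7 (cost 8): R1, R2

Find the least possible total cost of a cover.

C3, C6 together cover every achievement (C3 ∪ C6 = {R1, R2, R3, R4, R5, R6}); total cost 5 + 3 = 8.
No covering selection has total cost below 8.

8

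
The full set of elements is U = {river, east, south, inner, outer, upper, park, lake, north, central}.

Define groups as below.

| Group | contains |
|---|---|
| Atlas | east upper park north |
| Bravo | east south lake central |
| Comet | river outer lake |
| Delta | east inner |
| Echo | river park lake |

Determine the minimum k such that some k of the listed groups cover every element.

Take {Atlas, Bravo, Comet, Delta}. Their union is {river, east, south, inner, outer, upper, park, lake, north, central}, which is all 10 elements.
Only Delta contains inner, so Delta is forced; the remaining 8 elements need at least 3 more groups (each remaining group adds at most 3) — so at least 4 groups are needed, and 4 is optimal.

4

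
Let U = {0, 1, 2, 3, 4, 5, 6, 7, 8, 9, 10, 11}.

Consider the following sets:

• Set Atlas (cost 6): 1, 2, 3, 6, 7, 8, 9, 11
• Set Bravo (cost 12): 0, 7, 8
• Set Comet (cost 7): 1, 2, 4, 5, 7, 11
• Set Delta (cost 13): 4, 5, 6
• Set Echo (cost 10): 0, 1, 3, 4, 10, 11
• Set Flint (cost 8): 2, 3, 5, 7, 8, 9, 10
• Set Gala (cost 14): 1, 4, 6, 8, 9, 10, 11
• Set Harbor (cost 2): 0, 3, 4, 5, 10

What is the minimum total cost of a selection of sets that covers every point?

Atlas, Harbor together cover every point (Atlas ∪ Harbor = {0, 1, 2, 3, 4, 5, 6, 7, 8, 9, 10, 11}); total cost 6 + 2 = 8.
No covering selection has total cost below 8.

8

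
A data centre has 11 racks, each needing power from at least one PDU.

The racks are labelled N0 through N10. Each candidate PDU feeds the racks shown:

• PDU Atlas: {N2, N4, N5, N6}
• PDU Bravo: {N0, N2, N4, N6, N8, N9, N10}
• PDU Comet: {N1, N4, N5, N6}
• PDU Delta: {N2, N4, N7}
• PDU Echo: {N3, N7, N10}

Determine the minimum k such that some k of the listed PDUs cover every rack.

3

Bravo and Comet and Echo together: Bravo ∪ Comet ∪ Echo = {N0, N1, N2, N3, N4, N5, N6, N7, N8, N9, N10} — every rack is covered.
Only Bravo contains N0, so Bravo is forced; the remaining 4 racks need at least 2 more PDUs (each remaining PDU adds at most 2) — so at least 3 PDUs are needed, and 3 is optimal.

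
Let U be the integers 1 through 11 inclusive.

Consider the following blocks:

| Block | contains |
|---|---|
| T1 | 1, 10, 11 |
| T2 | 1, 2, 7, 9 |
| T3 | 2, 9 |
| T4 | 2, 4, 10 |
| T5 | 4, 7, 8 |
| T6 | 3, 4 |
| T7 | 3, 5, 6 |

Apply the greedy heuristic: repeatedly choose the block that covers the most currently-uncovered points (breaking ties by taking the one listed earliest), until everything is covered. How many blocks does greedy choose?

4

Greedy: pick T2 (covers 4 new) → pick T7 (covers 3 new) → pick T1 (covers 2 new) → pick T5 (covers 2 new). Total picks: 4.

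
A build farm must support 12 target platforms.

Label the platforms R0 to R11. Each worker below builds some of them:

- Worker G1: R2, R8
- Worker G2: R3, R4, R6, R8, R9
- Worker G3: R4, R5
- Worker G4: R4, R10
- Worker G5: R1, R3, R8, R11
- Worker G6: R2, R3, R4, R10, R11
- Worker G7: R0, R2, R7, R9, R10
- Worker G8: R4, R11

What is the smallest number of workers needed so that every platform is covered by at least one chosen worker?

4

Take {G2, G3, G5, G7}. Their union is {R0, R1, R2, R3, R4, R5, R6, R7, R8, R9, R10, R11}, which is all 12 platforms.
No 3 of the 8 workers cover everything (all 56 combinations miss at least one platform), so 4 is optimal.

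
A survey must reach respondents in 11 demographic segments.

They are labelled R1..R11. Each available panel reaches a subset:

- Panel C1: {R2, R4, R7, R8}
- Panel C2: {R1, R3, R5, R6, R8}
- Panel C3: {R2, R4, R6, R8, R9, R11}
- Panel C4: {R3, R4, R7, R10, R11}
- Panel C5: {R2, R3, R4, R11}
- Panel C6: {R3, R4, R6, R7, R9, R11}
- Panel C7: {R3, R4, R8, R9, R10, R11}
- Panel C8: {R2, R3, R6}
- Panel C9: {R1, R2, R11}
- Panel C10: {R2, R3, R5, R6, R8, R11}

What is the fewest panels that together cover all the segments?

C1 and C2 and C7 together: C1 ∪ C2 ∪ C7 = {R1, R2, R3, R4, R5, R6, R7, R8, R9, R10, R11} — every segment is covered.
No 2 of the 10 panels cover everything (all 45 combinations miss at least one segment), so 3 is optimal.

3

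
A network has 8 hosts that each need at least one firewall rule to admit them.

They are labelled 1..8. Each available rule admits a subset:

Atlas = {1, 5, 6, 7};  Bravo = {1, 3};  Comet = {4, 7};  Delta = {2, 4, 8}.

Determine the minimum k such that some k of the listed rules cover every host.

Atlas and Bravo and Delta together: Atlas ∪ Bravo ∪ Delta = {1, 2, 3, 4, 5, 6, 7, 8} — every host is covered.
Only Delta contains 2, so Delta is forced; the remaining 5 hosts need at least 2 more rules (each remaining rule adds at most 4) — so at least 3 rules are needed, and 3 is optimal.

3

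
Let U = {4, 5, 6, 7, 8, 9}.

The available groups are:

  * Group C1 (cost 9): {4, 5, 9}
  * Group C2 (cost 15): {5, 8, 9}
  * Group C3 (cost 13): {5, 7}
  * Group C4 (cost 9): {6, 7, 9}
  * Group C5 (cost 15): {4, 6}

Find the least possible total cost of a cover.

C1, C2, C4 together cover every element (C1 ∪ C2 ∪ C4 = {4, 5, 6, 7, 8, 9}); total cost 9 + 15 + 9 = 33.
No covering selection has total cost below 33.

33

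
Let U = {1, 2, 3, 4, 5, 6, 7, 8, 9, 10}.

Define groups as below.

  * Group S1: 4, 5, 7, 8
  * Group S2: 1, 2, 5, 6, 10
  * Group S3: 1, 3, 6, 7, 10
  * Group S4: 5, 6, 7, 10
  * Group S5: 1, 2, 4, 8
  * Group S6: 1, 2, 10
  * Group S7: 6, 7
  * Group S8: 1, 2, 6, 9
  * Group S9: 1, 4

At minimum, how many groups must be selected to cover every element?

S1 and S3 and S8 together: S1 ∪ S3 ∪ S8 = {1, 2, 3, 4, 5, 6, 7, 8, 9, 10} — every element is covered.
Only S3 contains 3, so S3 is forced; the remaining 5 elements need at least 2 more groups (each remaining group adds at most 3) — so at least 3 groups are needed, and 3 is optimal.

3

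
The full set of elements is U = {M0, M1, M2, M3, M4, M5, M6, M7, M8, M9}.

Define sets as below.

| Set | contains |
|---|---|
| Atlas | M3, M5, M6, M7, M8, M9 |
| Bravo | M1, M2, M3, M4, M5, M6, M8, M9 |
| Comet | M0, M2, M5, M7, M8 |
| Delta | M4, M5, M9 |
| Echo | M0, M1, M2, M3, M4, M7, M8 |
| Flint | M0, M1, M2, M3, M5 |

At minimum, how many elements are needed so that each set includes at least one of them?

2

Take H = {M5, M7}. Each listed set contains at least one of these, so H is a hitting set of size 2.
No single element lies in every set, so at least 2 are needed and 2 is optimal.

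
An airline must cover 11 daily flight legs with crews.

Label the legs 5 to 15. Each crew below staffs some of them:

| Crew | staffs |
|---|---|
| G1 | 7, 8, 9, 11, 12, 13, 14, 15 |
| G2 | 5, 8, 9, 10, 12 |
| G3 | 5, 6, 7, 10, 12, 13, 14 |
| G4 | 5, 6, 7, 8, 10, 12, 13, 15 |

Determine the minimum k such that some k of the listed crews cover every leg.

G1 and G3 together: G1 ∪ G3 = {5, 6, 7, 8, 9, 10, 11, 12, 13, 14, 15} — every leg is covered.
No single crew has all 11 legs (the largest, G1, has 8), so 2 is optimal.

2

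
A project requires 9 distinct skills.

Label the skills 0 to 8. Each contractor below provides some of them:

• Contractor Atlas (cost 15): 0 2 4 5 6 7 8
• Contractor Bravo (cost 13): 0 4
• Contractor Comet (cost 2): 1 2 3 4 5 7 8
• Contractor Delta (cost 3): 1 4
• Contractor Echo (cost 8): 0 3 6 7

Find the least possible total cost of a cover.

10

Comet, Echo together cover every skill (Comet ∪ Echo = {0, 1, 2, 3, 4, 5, 6, 7, 8}); total cost 2 + 8 = 10.
No covering selection has total cost below 10.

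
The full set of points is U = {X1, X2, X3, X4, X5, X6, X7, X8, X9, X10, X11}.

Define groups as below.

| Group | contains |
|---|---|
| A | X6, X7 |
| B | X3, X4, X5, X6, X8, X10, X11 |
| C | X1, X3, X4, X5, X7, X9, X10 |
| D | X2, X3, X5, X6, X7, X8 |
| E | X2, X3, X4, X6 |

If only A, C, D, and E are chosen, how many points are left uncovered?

Union of A, C, D, E = {X1, X2, X3, X4, X5, X6, X7, X8, X9, X10}.
Not covered: X11 — 1 point.

1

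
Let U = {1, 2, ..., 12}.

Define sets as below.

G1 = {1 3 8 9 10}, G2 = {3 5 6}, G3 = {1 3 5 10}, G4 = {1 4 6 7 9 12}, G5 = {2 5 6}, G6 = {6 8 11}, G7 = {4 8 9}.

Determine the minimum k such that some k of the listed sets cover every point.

G1, G4, G5, and G6 cover everything between them: the union {1, 2, 3, 4, 5, 6, 7, 8, 9, 10, 11, 12} is all of U.
No 3 of the 7 sets cover everything (all 35 combinations miss at least one point), so 4 is optimal.

4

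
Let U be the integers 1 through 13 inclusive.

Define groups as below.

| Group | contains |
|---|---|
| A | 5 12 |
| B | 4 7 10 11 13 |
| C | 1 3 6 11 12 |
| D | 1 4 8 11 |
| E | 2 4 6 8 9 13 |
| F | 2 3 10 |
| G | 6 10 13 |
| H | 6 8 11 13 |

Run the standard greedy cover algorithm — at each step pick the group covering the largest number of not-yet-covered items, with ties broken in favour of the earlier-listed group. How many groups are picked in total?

Greedy: pick E (covers 6 new) → pick C (covers 4 new) → pick B (covers 2 new) → pick A (covers 1 new). Total picks: 4.

4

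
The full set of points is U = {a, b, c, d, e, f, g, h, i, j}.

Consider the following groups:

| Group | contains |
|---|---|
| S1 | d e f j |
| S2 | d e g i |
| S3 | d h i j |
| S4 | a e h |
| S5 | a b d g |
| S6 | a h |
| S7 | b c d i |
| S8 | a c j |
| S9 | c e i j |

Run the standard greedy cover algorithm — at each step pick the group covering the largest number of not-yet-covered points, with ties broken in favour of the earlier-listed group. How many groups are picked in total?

Greedy: pick S1 (covers 4 new) → pick S5 (covers 3 new) → pick S3 (covers 2 new) → pick S7 (covers 1 new). Total picks: 4.

4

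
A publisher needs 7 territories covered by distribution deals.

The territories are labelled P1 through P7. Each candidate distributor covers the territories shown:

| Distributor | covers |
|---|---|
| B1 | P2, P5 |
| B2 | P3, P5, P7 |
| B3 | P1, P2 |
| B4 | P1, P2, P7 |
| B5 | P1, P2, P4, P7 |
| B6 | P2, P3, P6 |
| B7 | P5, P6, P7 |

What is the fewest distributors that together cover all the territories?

3

B5 and B6 and B7 together: B5 ∪ B6 ∪ B7 = {P1, P2, P3, P4, P5, P6, P7} — every territory is covered.
Only B5 contains P4, so B5 is forced; the remaining 3 territories need at least 2 more distributors (each remaining distributor adds at most 2) — so at least 3 distributors are needed, and 3 is optimal.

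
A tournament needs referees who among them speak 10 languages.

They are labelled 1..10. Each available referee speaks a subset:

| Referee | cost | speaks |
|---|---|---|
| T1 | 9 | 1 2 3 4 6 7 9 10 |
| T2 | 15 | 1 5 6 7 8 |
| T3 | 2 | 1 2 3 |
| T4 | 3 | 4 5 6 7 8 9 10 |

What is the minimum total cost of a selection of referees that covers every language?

T3, T4 together cover every language (T3 ∪ T4 = {1, 2, 3, 4, 5, 6, 7, 8, 9, 10}); total cost 2 + 3 = 5.
No covering selection has total cost below 5.

5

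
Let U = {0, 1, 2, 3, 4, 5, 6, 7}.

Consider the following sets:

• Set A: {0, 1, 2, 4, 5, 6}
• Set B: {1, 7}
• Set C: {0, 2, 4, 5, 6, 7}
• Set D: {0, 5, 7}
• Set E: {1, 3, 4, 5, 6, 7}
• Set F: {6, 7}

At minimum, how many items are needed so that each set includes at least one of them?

2

The 2 items {5, 7} hit every set.
No single item lies in every set, so at least 2 are needed and 2 is optimal.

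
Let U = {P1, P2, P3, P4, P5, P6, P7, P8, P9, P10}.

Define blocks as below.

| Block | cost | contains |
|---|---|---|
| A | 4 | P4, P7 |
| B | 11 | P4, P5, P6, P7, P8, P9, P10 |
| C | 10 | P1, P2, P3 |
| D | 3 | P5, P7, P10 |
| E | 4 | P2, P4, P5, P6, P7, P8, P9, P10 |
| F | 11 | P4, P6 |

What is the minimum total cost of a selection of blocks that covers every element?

C, E together cover every element (C ∪ E = {P1, P2, P3, P4, P5, P6, P7, P8, P9, P10}); total cost 10 + 4 = 14.
No covering selection has total cost below 14.

14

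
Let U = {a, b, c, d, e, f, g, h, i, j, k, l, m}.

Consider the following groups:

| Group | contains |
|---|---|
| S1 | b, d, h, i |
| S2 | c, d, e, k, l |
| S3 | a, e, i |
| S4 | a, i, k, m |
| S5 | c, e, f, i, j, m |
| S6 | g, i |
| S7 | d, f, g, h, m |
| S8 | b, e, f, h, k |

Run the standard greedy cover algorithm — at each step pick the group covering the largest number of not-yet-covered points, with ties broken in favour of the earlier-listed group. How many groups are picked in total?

Greedy: pick S5 (covers 6 new) → pick S1 (covers 3 new) → pick S2 (covers 2 new) → pick S3 (covers 1 new) → pick S6 (covers 1 new). Total picks: 5.

5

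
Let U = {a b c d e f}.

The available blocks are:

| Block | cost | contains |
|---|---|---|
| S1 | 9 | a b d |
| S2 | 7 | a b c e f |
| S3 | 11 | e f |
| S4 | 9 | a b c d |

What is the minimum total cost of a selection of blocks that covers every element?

S1, S2 together cover every element (S1 ∪ S2 = {a, b, c, d, e, f}); total cost 9 + 7 = 16.
No covering selection has total cost below 16.

16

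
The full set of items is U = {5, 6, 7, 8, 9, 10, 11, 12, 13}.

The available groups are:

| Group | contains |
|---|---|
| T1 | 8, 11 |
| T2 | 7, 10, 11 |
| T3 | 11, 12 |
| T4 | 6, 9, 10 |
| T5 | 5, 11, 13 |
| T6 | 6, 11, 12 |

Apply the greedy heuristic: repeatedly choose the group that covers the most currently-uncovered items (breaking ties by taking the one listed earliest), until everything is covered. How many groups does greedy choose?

5

Greedy: pick T2 (covers 3 new) → pick T4 (covers 2 new) → pick T5 (covers 2 new) → pick T1 (covers 1 new) → pick T3 (covers 1 new). Total picks: 5.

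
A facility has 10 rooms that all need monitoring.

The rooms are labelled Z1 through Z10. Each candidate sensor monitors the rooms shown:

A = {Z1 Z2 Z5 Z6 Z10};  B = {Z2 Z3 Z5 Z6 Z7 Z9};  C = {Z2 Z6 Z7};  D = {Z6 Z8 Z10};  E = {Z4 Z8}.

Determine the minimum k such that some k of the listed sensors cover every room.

Take {A, B, E}. Their union is {Z1, Z2, Z3, Z4, Z5, Z6, Z7, Z8, Z9, Z10}, which is all 10 rooms.
Only A contains Z1, so A is forced; the remaining 5 rooms need at least 2 more sensors (each remaining sensor adds at most 3) — so at least 3 sensors are needed, and 3 is optimal.

3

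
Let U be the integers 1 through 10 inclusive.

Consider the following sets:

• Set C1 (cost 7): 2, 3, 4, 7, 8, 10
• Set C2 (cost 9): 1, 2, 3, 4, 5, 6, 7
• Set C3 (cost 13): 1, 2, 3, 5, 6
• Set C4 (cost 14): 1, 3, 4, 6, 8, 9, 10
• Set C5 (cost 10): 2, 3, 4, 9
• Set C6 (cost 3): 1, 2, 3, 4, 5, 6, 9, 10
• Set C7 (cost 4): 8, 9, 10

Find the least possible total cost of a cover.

10

C1, C6 together cover every item (C1 ∪ C6 = {1, 2, 3, 4, 5, 6, 7, 8, 9, 10}); total cost 7 + 3 = 10.
No covering selection has total cost below 10.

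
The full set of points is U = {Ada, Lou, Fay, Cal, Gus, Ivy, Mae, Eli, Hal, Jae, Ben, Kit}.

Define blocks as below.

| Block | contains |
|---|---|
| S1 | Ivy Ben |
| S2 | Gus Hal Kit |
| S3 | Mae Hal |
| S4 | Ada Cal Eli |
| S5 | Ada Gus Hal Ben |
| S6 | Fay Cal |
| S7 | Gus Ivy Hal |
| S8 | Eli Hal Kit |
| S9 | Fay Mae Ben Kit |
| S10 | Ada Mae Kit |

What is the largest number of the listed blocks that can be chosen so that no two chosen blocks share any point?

3

S1, S3, S6 are pairwise disjoint (S1={Ivy,Ben}; S3={Mae,Hal}; S6={Fay,Cal}).
Every remaining block overlaps one of these, and no 4 of the listed blocks are pairwise disjoint, so 3 is the maximum.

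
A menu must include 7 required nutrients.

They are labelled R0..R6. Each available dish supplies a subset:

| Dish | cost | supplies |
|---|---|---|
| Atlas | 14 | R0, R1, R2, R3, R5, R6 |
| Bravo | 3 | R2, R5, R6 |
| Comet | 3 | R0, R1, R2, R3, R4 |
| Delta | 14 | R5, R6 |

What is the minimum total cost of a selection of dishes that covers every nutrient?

6

Bravo, Comet together cover every nutrient (Bravo ∪ Comet = {R0, R1, R2, R3, R4, R5, R6}); total cost 3 + 3 = 6.
No covering selection has total cost below 6.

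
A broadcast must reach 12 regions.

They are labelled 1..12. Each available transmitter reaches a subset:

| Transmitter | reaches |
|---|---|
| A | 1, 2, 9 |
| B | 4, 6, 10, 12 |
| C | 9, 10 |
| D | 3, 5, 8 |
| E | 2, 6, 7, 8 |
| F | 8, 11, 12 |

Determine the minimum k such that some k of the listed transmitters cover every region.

5

Take {A, B, D, E, F}. Their union is {1, 2, 3, 4, 5, 6, 7, 8, 9, 10, 11, 12}, which is all 12 regions.
No 4 of the 6 transmitters cover everything (all 15 combinations miss at least one region), so 5 is optimal.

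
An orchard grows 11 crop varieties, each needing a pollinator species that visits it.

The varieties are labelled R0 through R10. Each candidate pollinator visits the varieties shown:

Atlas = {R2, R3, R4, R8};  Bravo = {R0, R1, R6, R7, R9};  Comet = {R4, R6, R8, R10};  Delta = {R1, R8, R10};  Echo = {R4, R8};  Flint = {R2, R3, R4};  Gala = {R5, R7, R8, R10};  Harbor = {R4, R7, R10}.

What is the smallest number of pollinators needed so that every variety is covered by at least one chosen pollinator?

3

Take {Bravo, Flint, Gala}. Their union is {R0, R1, R2, R3, R4, R5, R6, R7, R8, R9, R10}, which is all 11 varieties.
Each pollinator has at most 5 varieties, and 2·5 = 10 < 11 — so at least 3 pollinators are needed, and 3 is optimal.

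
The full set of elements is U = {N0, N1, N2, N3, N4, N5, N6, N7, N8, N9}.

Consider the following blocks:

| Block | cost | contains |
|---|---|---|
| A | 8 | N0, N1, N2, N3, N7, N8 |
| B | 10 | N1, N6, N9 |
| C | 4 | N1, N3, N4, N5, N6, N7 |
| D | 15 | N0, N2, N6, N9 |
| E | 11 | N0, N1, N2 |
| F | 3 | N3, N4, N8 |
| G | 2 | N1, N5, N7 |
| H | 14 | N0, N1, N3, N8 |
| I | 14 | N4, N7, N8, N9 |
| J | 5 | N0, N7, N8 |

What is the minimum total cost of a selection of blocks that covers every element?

D, F, G together cover every element (D ∪ F ∪ G = {N0, N1, N2, N3, N4, N5, N6, N7, N8, N9}); total cost 15 + 3 + 2 = 20.
The greedy pick C, J, D costs 24; no covering selection beats 20.

20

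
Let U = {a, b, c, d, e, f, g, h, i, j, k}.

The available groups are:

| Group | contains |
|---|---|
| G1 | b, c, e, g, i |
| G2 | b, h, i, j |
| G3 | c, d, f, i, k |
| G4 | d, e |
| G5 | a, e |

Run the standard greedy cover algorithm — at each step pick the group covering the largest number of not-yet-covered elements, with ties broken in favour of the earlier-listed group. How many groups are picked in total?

Greedy: pick G1 (covers 5 new) → pick G3 (covers 3 new) → pick G2 (covers 2 new) → pick G5 (covers 1 new). Total picks: 4.

4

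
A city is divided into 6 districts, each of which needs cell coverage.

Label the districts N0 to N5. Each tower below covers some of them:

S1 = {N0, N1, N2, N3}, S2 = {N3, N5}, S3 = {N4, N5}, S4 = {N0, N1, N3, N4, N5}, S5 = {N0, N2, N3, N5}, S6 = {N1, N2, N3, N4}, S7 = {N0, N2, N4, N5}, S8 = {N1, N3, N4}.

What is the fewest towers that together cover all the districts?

2

Take {S4, S7}. Their union is {N0, N1, N2, N3, N4, N5}, which is all 6 districts.
No single tower has all 6 districts (the largest, S4, has 5), so 2 is optimal.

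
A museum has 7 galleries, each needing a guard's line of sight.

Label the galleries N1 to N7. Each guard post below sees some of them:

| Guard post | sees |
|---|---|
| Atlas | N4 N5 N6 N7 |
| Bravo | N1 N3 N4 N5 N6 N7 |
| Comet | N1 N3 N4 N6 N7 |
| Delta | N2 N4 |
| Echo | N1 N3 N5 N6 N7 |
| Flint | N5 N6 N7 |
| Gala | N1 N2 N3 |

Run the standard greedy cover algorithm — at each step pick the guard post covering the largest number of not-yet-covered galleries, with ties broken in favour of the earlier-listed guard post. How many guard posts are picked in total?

Greedy: pick Bravo (covers 6 new) → pick Delta (covers 1 new). Total picks: 2.

2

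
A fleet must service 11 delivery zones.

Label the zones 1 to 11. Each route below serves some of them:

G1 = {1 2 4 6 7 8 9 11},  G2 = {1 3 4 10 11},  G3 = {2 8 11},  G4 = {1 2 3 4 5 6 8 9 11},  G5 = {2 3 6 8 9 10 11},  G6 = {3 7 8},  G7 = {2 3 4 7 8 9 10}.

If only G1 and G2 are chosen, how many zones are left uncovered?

Union of G1, G2 = {1, 2, 3, 4, 6, 7, 8, 9, 10, 11}.
Not covered: 5 — 1 zone.

1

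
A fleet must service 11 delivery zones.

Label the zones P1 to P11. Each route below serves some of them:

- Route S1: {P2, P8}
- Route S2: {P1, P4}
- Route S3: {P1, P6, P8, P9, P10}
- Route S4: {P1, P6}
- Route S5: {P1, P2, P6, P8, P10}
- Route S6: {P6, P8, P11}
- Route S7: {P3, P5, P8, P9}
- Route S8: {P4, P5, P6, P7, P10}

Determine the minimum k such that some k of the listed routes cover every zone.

S5 and S6 and S7 and S8 together: S5 ∪ S6 ∪ S7 ∪ S8 = {P1, P2, P3, P4, P5, P6, P7, P8, P9, P10, P11} — every zone is covered.
No 3 of the 8 routes cover everything (all 56 combinations miss at least one zone), so 4 is optimal.

4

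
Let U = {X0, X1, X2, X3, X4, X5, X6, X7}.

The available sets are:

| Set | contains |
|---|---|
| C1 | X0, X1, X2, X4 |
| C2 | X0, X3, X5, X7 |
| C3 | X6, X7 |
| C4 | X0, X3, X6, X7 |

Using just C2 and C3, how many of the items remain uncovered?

Union of C2, C3 = {X0, X3, X5, X6, X7}.
Not covered: X1, X2, X4 — 3 items.

3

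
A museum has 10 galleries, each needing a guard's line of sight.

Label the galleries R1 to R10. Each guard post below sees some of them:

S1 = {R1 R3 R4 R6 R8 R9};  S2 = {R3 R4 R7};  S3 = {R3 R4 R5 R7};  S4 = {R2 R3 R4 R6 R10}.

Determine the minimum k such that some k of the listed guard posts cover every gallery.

3

S1 and S3 and S4 together: S1 ∪ S3 ∪ S4 = {R1, R2, R3, R4, R5, R6, R7, R8, R9, R10} — every gallery is covered.
Only S1 contains R1, so S1 is forced; the remaining 4 galleries need at least 2 more guard posts (each remaining guard post adds at most 2) — so at least 3 guard posts are needed, and 3 is optimal.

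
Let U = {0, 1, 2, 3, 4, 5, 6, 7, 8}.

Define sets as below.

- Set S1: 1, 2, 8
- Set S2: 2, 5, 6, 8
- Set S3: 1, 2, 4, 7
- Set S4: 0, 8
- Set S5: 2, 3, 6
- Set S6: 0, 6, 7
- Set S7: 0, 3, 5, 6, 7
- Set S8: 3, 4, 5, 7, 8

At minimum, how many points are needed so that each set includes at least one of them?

3

Take H = {3, 7, 8}. Each listed set contains at least one of these, so H is a hitting set of size 3.
No choice of 2 points meets every set, so 3 is the minimum.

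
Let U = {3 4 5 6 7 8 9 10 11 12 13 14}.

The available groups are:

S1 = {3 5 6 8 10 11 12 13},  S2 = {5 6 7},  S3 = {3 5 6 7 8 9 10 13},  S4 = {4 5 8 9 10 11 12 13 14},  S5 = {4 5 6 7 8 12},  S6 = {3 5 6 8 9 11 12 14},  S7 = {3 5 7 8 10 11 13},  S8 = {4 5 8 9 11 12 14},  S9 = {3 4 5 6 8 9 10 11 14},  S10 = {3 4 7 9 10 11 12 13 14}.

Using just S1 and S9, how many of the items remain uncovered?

Union of S1, S9 = {3, 4, 5, 6, 8, 9, 10, 11, 12, 13, 14}.
Not covered: 7 — 1 item.

1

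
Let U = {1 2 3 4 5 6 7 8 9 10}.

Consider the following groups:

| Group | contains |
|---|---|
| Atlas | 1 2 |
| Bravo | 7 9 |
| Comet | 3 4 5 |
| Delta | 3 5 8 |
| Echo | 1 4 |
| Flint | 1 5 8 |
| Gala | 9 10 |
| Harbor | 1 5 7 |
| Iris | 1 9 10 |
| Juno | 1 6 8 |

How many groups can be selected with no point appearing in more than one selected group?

3

Atlas, Bravo, Delta are pairwise disjoint (Atlas={1,2}; Bravo={7,9}; Delta={3,5,8}).
Every remaining group overlaps one of these, and no 4 of the listed groups are pairwise disjoint, so 3 is the maximum.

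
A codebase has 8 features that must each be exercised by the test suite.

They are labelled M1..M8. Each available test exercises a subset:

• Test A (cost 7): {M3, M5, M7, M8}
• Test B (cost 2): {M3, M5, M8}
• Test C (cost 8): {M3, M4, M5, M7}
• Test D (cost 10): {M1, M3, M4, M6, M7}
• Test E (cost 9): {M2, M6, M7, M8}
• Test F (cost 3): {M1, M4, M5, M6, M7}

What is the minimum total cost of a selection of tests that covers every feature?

B, E, F together cover every feature (B ∪ E ∪ F = {M1, M2, M3, M4, M5, M6, M7, M8}); total cost 2 + 9 + 3 = 14.
No covering selection has total cost below 14.

14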